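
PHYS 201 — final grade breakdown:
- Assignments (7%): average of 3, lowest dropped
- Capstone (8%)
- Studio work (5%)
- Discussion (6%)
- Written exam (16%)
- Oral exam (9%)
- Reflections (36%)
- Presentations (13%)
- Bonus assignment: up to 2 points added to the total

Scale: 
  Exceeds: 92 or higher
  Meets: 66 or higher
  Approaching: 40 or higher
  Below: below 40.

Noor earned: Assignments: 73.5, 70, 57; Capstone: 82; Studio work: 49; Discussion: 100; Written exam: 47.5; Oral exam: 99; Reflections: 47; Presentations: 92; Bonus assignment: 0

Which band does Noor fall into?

Assignments: drop 57 → average of remaining 2 = 143.5/2 = 71.75
Weighted total:
  Assignments 71.75 × 0.07 = 5.0225
  Capstone 82 × 0.08 = 6.56
  Studio work 49 × 0.05 = 2.45
  Discussion 100 × 0.06 = 6
  Written exam 47.5 × 0.16 = 7.6
  Oral exam 99 × 0.09 = 8.91
  Reflections 47 × 0.36 = 16.92
  Presentations 92 × 0.13 = 11.96
Sum = 65.4225
Bonus assignment: 65.4225 + 0 = 65.4225
65.4225 is ≥ 40 and < 66 → Approaching

Approaching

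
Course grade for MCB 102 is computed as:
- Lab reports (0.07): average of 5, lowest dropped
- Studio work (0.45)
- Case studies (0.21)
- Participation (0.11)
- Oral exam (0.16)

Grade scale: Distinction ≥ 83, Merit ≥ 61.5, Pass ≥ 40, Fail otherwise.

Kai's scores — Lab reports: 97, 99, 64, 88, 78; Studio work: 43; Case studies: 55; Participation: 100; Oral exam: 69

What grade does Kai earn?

Lab reports: drop 64 → average of remaining 4 = 362/4 = 90.5
Weighted total:
  Lab reports 90.5 × 0.07 = 6.335
  Studio work 43 × 0.45 = 19.35
  Case studies 55 × 0.21 = 11.55
  Participation 100 × 0.11 = 11
  Oral exam 69 × 0.16 = 11.04
Sum = 59.275
59.275 is ≥ 40 and < 61.5 → Pass

Pass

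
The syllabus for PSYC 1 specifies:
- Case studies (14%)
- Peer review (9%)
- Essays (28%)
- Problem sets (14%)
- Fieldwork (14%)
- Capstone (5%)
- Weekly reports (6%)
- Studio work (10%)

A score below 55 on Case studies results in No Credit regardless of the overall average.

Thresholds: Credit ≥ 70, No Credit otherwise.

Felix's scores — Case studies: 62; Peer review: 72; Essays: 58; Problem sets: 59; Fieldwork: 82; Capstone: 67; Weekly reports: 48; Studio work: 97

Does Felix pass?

No Credit

Case studies score 62 ≥ 55: minimum met.
Weighted total:
  Case studies 62 × 0.14 = 8.68
  Peer review 72 × 0.09 = 6.48
  Essays 58 × 0.28 = 16.24
  Problem sets 59 × 0.14 = 8.26
  Fieldwork 82 × 0.14 = 11.48
  Capstone 67 × 0.05 = 3.35
  Weekly reports 48 × 0.06 = 2.88
  Studio work 97 × 0.1 = 9.7
Sum = 67.07
67.07 < 70 → No Credit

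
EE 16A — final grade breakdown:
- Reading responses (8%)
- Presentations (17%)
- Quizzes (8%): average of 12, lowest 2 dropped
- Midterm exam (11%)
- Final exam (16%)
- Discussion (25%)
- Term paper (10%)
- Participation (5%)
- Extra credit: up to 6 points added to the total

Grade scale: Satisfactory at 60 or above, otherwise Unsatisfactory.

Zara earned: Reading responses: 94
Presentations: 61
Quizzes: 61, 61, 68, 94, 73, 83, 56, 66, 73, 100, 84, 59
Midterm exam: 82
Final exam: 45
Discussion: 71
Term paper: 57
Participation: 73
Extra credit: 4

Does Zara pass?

Quizzes: drop 56, 59 → average of remaining 10 = 763/10 = 76.3
Weighted total:
  Reading responses 94 × 0.08 = 7.52
  Presentations 61 × 0.17 = 10.37
  Quizzes 76.3 × 0.08 = 6.104
  Midterm exam 82 × 0.11 = 9.02
  Final exam 45 × 0.16 = 7.2
  Discussion 71 × 0.25 = 17.75
  Term paper 57 × 0.1 = 5.7
  Participation 73 × 0.05 = 3.65
Sum = 67.314
Extra credit: 67.314 + 4 = 71.314
71.314 ≥ 60 → Satisfactory

Satisfactory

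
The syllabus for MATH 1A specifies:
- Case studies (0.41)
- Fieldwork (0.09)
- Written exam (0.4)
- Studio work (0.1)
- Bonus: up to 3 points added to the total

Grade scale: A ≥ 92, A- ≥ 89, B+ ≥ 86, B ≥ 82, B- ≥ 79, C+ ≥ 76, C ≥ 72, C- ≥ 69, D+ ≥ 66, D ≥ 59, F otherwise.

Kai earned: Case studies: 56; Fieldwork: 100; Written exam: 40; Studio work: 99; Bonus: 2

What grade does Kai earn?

Weighted total:
  Case studies 56 × 0.41 = 22.96
  Fieldwork 100 × 0.09 = 9
  Written exam 40 × 0.4 = 16
  Studio work 99 × 0.1 = 9.9
Sum = 57.86
Bonus: 57.86 + 2 = 59.86
59.86 is ≥ 59 and < 66 → D

D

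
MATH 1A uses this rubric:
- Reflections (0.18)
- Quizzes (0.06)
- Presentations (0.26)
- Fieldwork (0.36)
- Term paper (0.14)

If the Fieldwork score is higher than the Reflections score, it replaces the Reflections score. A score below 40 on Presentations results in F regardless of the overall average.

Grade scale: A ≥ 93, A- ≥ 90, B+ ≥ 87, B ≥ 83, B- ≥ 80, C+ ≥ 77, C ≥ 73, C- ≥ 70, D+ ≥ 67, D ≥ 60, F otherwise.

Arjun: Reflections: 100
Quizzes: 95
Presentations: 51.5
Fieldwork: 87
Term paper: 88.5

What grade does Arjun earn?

Fieldwork (87) ≤ Reflections (100), so Reflections stays at 100.
Presentations score 51.5 ≥ 40: minimum met.
Weighted total:
  Reflections 100 × 0.18 = 18
  Quizzes 95 × 0.06 = 5.7
  Presentations 51.5 × 0.26 = 13.39
  Fieldwork 87 × 0.36 = 31.32
  Term paper 88.5 × 0.14 = 12.39
Sum = 80.8
80.8 is ≥ 80 and < 83 → B-

B-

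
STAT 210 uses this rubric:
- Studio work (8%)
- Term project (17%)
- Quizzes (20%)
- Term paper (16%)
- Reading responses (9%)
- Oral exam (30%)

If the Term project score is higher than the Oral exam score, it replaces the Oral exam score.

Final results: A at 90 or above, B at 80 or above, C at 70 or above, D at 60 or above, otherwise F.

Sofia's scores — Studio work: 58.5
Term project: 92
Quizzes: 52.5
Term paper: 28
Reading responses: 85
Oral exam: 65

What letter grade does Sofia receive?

Term project (92) > Oral exam (65), so Oral exam counts as 92.
Weighted total:
  Studio work 58.5 × 0.08 = 4.68
  Term project 92 × 0.17 = 15.64
  Quizzes 52.5 × 0.2 = 10.5
  Term paper 28 × 0.16 = 4.48
  Reading responses 85 × 0.09 = 7.65
  Oral exam 92 × 0.3 = 27.6
Sum = 70.55
70.55 is ≥ 70 and < 80 → C

C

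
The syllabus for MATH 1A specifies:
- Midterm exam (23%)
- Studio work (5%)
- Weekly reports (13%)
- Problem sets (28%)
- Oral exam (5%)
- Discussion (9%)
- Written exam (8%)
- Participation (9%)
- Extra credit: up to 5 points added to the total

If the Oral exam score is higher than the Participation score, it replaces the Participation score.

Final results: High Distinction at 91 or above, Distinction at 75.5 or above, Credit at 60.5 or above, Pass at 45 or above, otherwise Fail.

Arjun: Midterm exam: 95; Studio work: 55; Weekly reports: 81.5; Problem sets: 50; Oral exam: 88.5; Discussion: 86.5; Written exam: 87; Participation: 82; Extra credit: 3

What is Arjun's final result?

Oral exam (88.5) > Participation (82), so Participation counts as 88.5.
Weighted total:
  Midterm exam 95 × 0.23 = 21.85
  Studio work 55 × 0.05 = 2.75
  Weekly reports 81.5 × 0.13 = 10.595
  Problem sets 50 × 0.28 = 14
  Oral exam 88.5 × 0.05 = 4.425
  Discussion 86.5 × 0.09 = 7.785
  Written exam 87 × 0.08 = 6.96
  Participation 88.5 × 0.09 = 7.965
Sum = 76.33
Extra credit: 76.33 + 3 = 79.33
79.33 is ≥ 75.5 and < 91 → Distinction

Distinction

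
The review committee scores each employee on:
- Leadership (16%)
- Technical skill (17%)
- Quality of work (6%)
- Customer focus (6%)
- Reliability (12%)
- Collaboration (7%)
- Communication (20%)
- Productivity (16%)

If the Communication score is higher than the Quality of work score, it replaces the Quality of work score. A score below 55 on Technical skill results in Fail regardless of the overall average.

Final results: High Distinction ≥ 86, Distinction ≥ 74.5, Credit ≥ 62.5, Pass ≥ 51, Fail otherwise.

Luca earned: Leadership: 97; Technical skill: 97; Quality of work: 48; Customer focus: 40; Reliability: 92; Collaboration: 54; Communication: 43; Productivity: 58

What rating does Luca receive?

Communication (43) ≤ Quality of work (48), so Quality of work stays at 48.
Technical skill score 97 ≥ 55: minimum met.
Weighted total:
  Leadership 97 × 0.16 = 15.52
  Technical skill 97 × 0.17 = 16.49
  Quality of work 48 × 0.06 = 2.88
  Customer focus 40 × 0.06 = 2.4
  Reliability 92 × 0.12 = 11.04
  Collaboration 54 × 0.07 = 3.78
  Communication 43 × 0.2 = 8.6
  Productivity 58 × 0.16 = 9.28
Sum = 69.99
69.99 is ≥ 62.5 and < 74.5 → Credit

Credit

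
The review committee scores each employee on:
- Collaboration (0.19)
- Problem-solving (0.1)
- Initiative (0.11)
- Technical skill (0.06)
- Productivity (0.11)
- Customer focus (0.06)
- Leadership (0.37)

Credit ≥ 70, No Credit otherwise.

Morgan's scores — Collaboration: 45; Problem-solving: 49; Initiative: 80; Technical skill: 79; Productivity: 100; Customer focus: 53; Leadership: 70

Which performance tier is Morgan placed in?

No Credit

Weighted total:
  Collaboration 45 × 0.19 = 8.55
  Problem-solving 49 × 0.1 = 4.9
  Initiative 80 × 0.11 = 8.8
  Technical skill 79 × 0.06 = 4.74
  Productivity 100 × 0.11 = 11
  Customer focus 53 × 0.06 = 3.18
  Leadership 70 × 0.37 = 25.9
Sum = 67.07
67.07 < 70 → No Credit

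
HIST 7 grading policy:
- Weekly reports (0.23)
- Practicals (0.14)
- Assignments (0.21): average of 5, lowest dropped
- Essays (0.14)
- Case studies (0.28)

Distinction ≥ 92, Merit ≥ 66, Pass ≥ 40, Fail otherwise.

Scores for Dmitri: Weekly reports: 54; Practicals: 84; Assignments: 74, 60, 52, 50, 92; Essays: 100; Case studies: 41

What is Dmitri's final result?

Pass

Assignments: drop 50 → average of remaining 4 = 278/4 = 69.5
Weighted total:
  Weekly reports 54 × 0.23 = 12.42
  Practicals 84 × 0.14 = 11.76
  Assignments 69.5 × 0.21 = 14.595
  Essays 100 × 0.14 = 14
  Case studies 41 × 0.28 = 11.48
Sum = 64.255
64.255 is ≥ 40 and < 66 → Pass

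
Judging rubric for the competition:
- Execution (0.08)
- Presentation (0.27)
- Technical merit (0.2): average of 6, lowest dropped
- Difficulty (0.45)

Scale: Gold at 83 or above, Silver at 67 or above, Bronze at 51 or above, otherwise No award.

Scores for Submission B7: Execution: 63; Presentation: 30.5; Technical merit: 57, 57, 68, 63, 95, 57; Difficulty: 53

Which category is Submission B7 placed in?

No award

Technical merit: drop 57 → average of remaining 5 = 340/5 = 68
Weighted total:
  Execution 63 × 0.08 = 5.04
  Presentation 30.5 × 0.27 = 8.235
  Technical merit 68 × 0.2 = 13.6
  Difficulty 53 × 0.45 = 23.85
Sum = 50.725
50.725 < 51 → No award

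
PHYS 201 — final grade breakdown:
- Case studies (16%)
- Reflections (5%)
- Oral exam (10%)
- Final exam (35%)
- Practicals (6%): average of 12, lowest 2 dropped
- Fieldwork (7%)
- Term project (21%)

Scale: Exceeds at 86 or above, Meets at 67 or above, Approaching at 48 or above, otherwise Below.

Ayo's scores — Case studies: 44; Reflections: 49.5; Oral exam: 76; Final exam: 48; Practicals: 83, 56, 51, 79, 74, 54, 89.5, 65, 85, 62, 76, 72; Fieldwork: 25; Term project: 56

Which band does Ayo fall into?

Approaching

Practicals: drop 51, 54 → average of remaining 10 = 741.5/10 = 74.15
Weighted total:
  Case studies 44 × 0.16 = 7.04
  Reflections 49.5 × 0.05 = 2.475
  Oral exam 76 × 0.1 = 7.6
  Final exam 48 × 0.35 = 16.8
  Practicals 74.15 × 0.06 = 4.449
  Fieldwork 25 × 0.07 = 1.75
  Term project 56 × 0.21 = 11.76
Sum = 51.874
51.874 is ≥ 48 and < 67 → Approaching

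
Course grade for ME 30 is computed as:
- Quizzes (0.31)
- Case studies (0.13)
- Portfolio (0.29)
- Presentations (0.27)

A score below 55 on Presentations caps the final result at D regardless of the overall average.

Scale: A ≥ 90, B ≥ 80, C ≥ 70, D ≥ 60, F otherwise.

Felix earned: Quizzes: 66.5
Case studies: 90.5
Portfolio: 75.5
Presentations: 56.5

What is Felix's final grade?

D

Presentations score 56.5 ≥ 55: minimum met.
Weighted total:
  Quizzes 66.5 × 0.31 = 20.615
  Case studies 90.5 × 0.13 = 11.765
  Portfolio 75.5 × 0.29 = 21.895
  Presentations 56.5 × 0.27 = 15.255
Sum = 69.53
69.53 is ≥ 60 and < 70 → D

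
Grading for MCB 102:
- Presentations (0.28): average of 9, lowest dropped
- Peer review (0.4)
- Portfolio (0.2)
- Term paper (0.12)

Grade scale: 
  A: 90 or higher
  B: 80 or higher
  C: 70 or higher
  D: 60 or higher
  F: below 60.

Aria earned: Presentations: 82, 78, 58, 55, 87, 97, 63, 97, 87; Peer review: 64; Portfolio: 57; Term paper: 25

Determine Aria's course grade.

Presentations: drop 55 → average of remaining 8 = 649/8 = 81.125
Weighted total:
  Presentations 81.125 × 0.28 = 22.715
  Peer review 64 × 0.4 = 25.6
  Portfolio 57 × 0.2 = 11.4
  Term paper 25 × 0.12 = 3
Sum = 62.715
62.715 is ≥ 60 and < 70 → D

D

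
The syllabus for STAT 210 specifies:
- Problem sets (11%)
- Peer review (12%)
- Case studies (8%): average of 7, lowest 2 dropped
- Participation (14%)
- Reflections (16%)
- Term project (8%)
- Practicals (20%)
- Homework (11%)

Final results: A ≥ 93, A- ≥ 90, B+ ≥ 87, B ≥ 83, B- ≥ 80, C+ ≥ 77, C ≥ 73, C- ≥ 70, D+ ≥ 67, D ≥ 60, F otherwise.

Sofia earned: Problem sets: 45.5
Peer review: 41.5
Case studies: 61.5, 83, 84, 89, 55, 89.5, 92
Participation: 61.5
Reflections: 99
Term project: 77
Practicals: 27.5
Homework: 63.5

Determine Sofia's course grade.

Case studies: drop 55, 61.5 → average of remaining 5 = 437.5/5 = 87.5
Weighted total:
  Problem sets 45.5 × 0.11 = 5.005
  Peer review 41.5 × 0.12 = 4.98
  Case studies 87.5 × 0.08 = 7
  Participation 61.5 × 0.14 = 8.61
  Reflections 99 × 0.16 = 15.84
  Term project 77 × 0.08 = 6.16
  Practicals 27.5 × 0.2 = 5.5
  Homework 63.5 × 0.11 = 6.985
Sum = 60.08
60.08 is ≥ 60 and < 67 → D

D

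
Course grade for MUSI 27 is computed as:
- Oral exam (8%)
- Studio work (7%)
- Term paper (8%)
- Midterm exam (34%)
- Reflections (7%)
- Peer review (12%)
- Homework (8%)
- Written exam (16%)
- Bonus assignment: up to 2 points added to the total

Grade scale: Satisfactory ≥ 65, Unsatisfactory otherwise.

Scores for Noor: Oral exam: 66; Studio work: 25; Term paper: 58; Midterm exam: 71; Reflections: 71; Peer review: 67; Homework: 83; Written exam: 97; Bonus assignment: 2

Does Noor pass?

Satisfactory

Weighted total:
  Oral exam 66 × 0.08 = 5.28
  Studio work 25 × 0.07 = 1.75
  Term paper 58 × 0.08 = 4.64
  Midterm exam 71 × 0.34 = 24.14
  Reflections 71 × 0.07 = 4.97
  Peer review 67 × 0.12 = 8.04
  Homework 83 × 0.08 = 6.64
  Written exam 97 × 0.16 = 15.52
Sum = 70.98
Bonus assignment: 70.98 + 2 = 72.98
72.98 ≥ 65 → Satisfactory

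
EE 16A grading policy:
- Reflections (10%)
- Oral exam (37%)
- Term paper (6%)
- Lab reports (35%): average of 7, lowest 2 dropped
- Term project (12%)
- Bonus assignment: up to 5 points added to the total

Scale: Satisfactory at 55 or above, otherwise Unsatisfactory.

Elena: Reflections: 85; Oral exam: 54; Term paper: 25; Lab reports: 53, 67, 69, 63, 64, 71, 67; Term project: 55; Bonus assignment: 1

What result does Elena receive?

Satisfactory

Lab reports: drop 53, 63 → average of remaining 5 = 338/5 = 67.6
Weighted total:
  Reflections 85 × 0.1 = 8.5
  Oral exam 54 × 0.37 = 19.98
  Term paper 25 × 0.06 = 1.5
  Lab reports 67.6 × 0.35 = 23.66
  Term project 55 × 0.12 = 6.6
Sum = 60.24
Bonus assignment: 60.24 + 1 = 61.24
61.24 ≥ 55 → Satisfactory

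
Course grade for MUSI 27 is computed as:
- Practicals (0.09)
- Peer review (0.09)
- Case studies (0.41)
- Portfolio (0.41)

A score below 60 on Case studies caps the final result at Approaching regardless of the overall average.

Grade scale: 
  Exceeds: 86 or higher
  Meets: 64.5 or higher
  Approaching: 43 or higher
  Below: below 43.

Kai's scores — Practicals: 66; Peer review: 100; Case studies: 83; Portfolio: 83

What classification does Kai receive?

Meets

Case studies score 83 ≥ 60: minimum met.
Weighted total:
  Practicals 66 × 0.09 = 5.94
  Peer review 100 × 0.09 = 9
  Case studies 83 × 0.41 = 34.03
  Portfolio 83 × 0.41 = 34.03
Sum = 83
83 is ≥ 64.5 and < 86 → Meets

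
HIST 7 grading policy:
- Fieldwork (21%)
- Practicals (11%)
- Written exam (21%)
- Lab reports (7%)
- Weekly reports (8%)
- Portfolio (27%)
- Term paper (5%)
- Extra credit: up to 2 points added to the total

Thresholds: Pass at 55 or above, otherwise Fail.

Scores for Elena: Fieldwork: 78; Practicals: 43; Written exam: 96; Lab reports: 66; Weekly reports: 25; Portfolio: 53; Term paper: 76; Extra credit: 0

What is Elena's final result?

Pass

Weighted total:
  Fieldwork 78 × 0.21 = 16.38
  Practicals 43 × 0.11 = 4.73
  Written exam 96 × 0.21 = 20.16
  Lab reports 66 × 0.07 = 4.62
  Weekly reports 25 × 0.08 = 2
  Portfolio 53 × 0.27 = 14.31
  Term paper 76 × 0.05 = 3.8
Sum = 66
Extra credit: 66 + 0 = 66
66 ≥ 55 → Pass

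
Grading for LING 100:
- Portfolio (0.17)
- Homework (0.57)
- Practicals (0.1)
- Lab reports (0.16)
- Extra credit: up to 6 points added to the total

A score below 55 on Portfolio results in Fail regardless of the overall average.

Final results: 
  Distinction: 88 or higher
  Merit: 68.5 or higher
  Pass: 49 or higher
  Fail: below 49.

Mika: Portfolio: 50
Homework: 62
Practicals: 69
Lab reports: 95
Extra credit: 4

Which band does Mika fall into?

Fail

Portfolio score 50 < 55: minimum not met.
Weighted total:
  Portfolio 50 × 0.17 = 8.5
  Homework 62 × 0.57 = 35.34
  Practicals 69 × 0.1 = 6.9
  Lab reports 95 × 0.16 = 15.2
Sum = 65.94
Extra credit: 65.94 + 4 = 69.94
Because the Portfolio minimum was not met, the result is Fail.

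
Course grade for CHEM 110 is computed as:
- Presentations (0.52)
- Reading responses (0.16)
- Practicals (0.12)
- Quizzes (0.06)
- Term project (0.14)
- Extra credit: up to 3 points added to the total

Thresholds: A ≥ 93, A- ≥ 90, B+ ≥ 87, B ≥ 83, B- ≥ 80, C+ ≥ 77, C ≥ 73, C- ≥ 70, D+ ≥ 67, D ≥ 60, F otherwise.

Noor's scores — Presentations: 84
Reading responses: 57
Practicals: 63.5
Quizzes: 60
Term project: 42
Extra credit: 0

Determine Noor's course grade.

Weighted total:
  Presentations 84 × 0.52 = 43.68
  Reading responses 57 × 0.16 = 9.12
  Practicals 63.5 × 0.12 = 7.62
  Quizzes 60 × 0.06 = 3.6
  Term project 42 × 0.14 = 5.88
Sum = 69.9
Extra credit: 69.9 + 0 = 69.9
69.9 is ≥ 67 and < 70 → D+

D+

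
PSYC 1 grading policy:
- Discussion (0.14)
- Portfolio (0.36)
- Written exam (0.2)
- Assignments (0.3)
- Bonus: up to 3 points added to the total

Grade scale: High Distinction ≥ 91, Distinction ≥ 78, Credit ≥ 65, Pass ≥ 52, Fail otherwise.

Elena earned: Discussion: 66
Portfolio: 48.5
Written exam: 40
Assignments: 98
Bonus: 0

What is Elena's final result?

Pass

Weighted total:
  Discussion 66 × 0.14 = 9.24
  Portfolio 48.5 × 0.36 = 17.46
  Written exam 40 × 0.2 = 8
  Assignments 98 × 0.3 = 29.4
Sum = 64.1
Bonus: 64.1 + 0 = 64.1
64.1 is ≥ 52 and < 65 → Pass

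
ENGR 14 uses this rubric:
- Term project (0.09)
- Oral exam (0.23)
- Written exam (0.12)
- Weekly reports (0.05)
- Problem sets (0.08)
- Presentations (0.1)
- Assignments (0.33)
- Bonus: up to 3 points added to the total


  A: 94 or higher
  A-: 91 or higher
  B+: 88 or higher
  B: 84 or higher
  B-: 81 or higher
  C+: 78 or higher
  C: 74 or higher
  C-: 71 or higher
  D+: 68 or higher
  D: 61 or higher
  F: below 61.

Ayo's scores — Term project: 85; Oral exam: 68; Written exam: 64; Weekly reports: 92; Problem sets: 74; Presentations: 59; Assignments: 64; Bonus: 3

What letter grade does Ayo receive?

C-

Weighted total:
  Term project 85 × 0.09 = 7.65
  Oral exam 68 × 0.23 = 15.64
  Written exam 64 × 0.12 = 7.68
  Weekly reports 92 × 0.05 = 4.6
  Problem sets 74 × 0.08 = 5.92
  Presentations 59 × 0.1 = 5.9
  Assignments 64 × 0.33 = 21.12
Sum = 68.51
Bonus: 68.51 + 3 = 71.51
71.51 is ≥ 71 and < 74 → C-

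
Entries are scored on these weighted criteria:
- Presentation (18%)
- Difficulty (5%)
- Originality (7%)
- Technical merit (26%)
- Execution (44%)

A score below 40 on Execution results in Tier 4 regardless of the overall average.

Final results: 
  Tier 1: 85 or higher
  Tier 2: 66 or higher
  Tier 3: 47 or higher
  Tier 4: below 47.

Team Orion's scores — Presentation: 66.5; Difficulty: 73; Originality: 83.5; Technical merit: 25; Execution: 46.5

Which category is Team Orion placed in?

Tier 3

Execution score 46.5 ≥ 40: minimum met.
Weighted total:
  Presentation 66.5 × 0.18 = 11.97
  Difficulty 73 × 0.05 = 3.65
  Originality 83.5 × 0.07 = 5.845
  Technical merit 25 × 0.26 = 6.5
  Execution 46.5 × 0.44 = 20.46
Sum = 48.425
48.425 is ≥ 47 and < 66 → Tier 3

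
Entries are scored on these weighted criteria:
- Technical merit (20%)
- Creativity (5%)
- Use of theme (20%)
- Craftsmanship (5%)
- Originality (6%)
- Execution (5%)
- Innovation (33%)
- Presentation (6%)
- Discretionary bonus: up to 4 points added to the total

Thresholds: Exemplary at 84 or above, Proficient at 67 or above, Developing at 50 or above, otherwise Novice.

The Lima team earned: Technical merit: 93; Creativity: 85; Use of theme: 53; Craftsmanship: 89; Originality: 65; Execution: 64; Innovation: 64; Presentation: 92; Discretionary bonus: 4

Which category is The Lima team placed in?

Proficient

Weighted total:
  Technical merit 93 × 0.2 = 18.6
  Creativity 85 × 0.05 = 4.25
  Use of theme 53 × 0.2 = 10.6
  Craftsmanship 89 × 0.05 = 4.45
  Originality 65 × 0.06 = 3.9
  Execution 64 × 0.05 = 3.2
  Innovation 64 × 0.33 = 21.12
  Presentation 92 × 0.06 = 5.52
Sum = 71.64
Discretionary bonus: 71.64 + 4 = 75.64
75.64 is ≥ 67 and < 84 → Proficient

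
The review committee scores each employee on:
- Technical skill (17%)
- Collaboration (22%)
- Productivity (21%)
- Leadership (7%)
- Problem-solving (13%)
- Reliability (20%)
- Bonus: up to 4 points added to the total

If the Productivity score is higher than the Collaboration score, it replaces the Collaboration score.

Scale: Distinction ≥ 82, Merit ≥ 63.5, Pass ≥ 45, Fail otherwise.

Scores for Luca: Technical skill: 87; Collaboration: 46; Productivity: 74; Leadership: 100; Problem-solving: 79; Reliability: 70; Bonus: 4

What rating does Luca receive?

Productivity (74) > Collaboration (46), so Collaboration counts as 74.
Weighted total:
  Technical skill 87 × 0.17 = 14.79
  Collaboration 74 × 0.22 = 16.28
  Productivity 74 × 0.21 = 15.54
  Leadership 100 × 0.07 = 7
  Problem-solving 79 × 0.13 = 10.27
  Reliability 70 × 0.2 = 14
Sum = 77.88
Bonus: 77.88 + 4 = 81.88
81.88 is ≥ 63.5 and < 82 → Merit

Merit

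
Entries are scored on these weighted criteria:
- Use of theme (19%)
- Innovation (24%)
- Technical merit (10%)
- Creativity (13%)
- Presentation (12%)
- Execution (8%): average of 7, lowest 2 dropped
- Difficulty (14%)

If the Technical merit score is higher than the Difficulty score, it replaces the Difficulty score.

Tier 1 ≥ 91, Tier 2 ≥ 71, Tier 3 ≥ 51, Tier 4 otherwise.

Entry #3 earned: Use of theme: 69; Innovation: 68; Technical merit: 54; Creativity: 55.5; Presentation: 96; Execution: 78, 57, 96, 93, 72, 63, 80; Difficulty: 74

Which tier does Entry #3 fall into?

Tier 3

Execution: drop 57, 63 → average of remaining 5 = 419/5 = 83.8
Technical merit (54) ≤ Difficulty (74), so Difficulty stays at 74.
Weighted total:
  Use of theme 69 × 0.19 = 13.11
  Innovation 68 × 0.24 = 16.32
  Technical merit 54 × 0.1 = 5.4
  Creativity 55.5 × 0.13 = 7.215
  Presentation 96 × 0.12 = 11.52
  Execution 83.8 × 0.08 = 6.704
  Difficulty 74 × 0.14 = 10.36
Sum = 70.629
70.629 is ≥ 51 and < 71 → Tier 3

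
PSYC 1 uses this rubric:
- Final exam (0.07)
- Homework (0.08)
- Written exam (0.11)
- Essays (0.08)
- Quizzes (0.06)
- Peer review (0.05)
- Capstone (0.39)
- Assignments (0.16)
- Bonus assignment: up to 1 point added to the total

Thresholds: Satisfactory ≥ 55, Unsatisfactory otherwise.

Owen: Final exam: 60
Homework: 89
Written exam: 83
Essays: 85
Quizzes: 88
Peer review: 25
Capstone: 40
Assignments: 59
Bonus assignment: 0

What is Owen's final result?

Satisfactory

Weighted total:
  Final exam 60 × 0.07 = 4.2
  Homework 89 × 0.08 = 7.12
  Written exam 83 × 0.11 = 9.13
  Essays 85 × 0.08 = 6.8
  Quizzes 88 × 0.06 = 5.28
  Peer review 25 × 0.05 = 1.25
  Capstone 40 × 0.39 = 15.6
  Assignments 59 × 0.16 = 9.44
Sum = 58.82
Bonus assignment: 58.82 + 0 = 58.82
58.82 ≥ 55 → Satisfactory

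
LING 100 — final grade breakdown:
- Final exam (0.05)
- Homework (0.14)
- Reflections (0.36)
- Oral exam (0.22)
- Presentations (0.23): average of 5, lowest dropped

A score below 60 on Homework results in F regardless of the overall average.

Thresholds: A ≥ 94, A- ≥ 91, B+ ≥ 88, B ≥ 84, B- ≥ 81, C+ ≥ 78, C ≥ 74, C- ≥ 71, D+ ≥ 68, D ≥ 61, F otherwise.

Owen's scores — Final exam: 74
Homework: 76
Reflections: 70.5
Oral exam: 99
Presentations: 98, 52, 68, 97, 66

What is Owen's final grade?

Presentations: drop 52 → average of remaining 4 = 329/4 = 82.25
Homework score 76 ≥ 60: minimum met.
Weighted total:
  Final exam 74 × 0.05 = 3.7
  Homework 76 × 0.14 = 10.64
  Reflections 70.5 × 0.36 = 25.38
  Oral exam 99 × 0.22 = 21.78
  Presentations 82.25 × 0.23 = 18.9175
Sum = 80.4175
80.4175 is ≥ 78 and < 81 → C+

C+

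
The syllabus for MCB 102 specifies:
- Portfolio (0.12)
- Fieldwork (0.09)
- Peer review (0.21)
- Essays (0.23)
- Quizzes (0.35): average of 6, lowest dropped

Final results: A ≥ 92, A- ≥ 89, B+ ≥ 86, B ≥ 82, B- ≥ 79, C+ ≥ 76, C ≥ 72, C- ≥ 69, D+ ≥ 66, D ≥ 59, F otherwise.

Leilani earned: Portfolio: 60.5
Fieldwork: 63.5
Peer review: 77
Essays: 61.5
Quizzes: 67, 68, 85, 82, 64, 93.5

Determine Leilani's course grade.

C-

Quizzes: drop 64 → average of remaining 5 = 395.5/5 = 79.1
Weighted total:
  Portfolio 60.5 × 0.12 = 7.26
  Fieldwork 63.5 × 0.09 = 5.715
  Peer review 77 × 0.21 = 16.17
  Essays 61.5 × 0.23 = 14.145
  Quizzes 79.1 × 0.35 = 27.685
Sum = 70.975
70.975 is ≥ 69 and < 72 → C-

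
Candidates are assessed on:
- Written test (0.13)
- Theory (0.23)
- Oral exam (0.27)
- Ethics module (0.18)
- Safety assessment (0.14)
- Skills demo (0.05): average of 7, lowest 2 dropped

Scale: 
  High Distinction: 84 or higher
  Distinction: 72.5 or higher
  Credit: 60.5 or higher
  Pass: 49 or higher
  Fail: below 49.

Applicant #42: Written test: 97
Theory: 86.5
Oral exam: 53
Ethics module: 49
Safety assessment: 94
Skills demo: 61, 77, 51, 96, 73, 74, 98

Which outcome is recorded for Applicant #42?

Distinction

Skills demo: drop 51, 61 → average of remaining 5 = 418/5 = 83.6
Weighted total:
  Written test 97 × 0.13 = 12.61
  Theory 86.5 × 0.23 = 19.895
  Oral exam 53 × 0.27 = 14.31
  Ethics module 49 × 0.18 = 8.82
  Safety assessment 94 × 0.14 = 13.16
  Skills demo 83.6 × 0.05 = 4.18
Sum = 72.975
72.975 is ≥ 72.5 and < 84 → Distinction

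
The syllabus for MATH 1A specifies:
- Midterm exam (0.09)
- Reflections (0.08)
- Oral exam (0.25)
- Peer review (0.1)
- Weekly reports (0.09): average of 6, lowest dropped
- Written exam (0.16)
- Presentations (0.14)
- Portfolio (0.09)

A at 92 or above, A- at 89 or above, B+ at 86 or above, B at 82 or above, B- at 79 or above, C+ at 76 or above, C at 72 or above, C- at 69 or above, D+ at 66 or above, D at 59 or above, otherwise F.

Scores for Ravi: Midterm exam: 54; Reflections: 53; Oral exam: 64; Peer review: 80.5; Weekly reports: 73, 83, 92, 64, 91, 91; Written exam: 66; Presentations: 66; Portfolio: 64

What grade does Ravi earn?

D+

Weekly reports: drop 64 → average of remaining 5 = 430/5 = 86
Weighted total:
  Midterm exam 54 × 0.09 = 4.86
  Reflections 53 × 0.08 = 4.24
  Oral exam 64 × 0.25 = 16
  Peer review 80.5 × 0.1 = 8.05
  Weekly reports 86 × 0.09 = 7.74
  Written exam 66 × 0.16 = 10.56
  Presentations 66 × 0.14 = 9.24
  Portfolio 64 × 0.09 = 5.76
Sum = 66.45
66.45 is ≥ 66 and < 69 → D+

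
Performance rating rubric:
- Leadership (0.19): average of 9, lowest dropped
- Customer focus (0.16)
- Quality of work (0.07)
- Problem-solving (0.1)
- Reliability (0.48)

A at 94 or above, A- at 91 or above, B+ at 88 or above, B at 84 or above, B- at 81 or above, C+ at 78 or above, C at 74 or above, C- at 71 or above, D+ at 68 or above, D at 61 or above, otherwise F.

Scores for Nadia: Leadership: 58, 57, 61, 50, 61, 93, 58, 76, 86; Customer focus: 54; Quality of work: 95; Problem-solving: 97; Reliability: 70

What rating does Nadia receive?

Leadership: drop 50 → average of remaining 8 = 550/8 = 68.75
Weighted total:
  Leadership 68.75 × 0.19 = 13.0625
  Customer focus 54 × 0.16 = 8.64
  Quality of work 95 × 0.07 = 6.65
  Problem-solving 97 × 0.1 = 9.7
  Reliability 70 × 0.48 = 33.6
Sum = 71.6525
71.6525 is ≥ 71 and < 74 → C-

C-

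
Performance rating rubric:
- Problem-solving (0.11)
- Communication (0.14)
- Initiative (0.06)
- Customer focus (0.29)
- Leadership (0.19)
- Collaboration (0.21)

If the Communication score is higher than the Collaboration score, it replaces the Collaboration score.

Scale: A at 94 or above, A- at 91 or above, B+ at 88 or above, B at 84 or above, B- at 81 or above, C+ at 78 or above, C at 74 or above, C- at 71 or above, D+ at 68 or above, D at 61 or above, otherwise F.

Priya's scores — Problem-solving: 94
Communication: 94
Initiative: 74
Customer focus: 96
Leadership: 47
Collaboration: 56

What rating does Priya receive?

Communication (94) > Collaboration (56), so Collaboration counts as 94.
Weighted total:
  Problem-solving 94 × 0.11 = 10.34
  Communication 94 × 0.14 = 13.16
  Initiative 74 × 0.06 = 4.44
  Customer focus 96 × 0.29 = 27.84
  Leadership 47 × 0.19 = 8.93
  Collaboration 94 × 0.21 = 19.74
Sum = 84.45
84.45 is ≥ 84 and < 88 → B

B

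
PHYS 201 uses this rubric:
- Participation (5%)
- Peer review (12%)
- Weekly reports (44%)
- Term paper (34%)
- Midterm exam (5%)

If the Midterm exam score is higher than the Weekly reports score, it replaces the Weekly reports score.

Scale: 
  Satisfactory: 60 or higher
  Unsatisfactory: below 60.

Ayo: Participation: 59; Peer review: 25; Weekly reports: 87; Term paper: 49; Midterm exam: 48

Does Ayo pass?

Midterm exam (48) ≤ Weekly reports (87), so Weekly reports stays at 87.
Weighted total:
  Participation 59 × 0.05 = 2.95
  Peer review 25 × 0.12 = 3
  Weekly reports 87 × 0.44 = 38.28
  Term paper 49 × 0.34 = 16.66
  Midterm exam 48 × 0.05 = 2.4
Sum = 63.29
63.29 ≥ 60 → Satisfactory

Satisfactory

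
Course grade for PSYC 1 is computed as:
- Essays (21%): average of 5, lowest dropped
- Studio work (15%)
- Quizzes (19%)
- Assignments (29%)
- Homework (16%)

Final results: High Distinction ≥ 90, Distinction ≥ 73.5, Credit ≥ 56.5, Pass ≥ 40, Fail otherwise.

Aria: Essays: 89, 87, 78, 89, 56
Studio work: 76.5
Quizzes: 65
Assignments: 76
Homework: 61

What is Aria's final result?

Distinction

Essays: drop 56 → average of remaining 4 = 343/4 = 85.75
Weighted total:
  Essays 85.75 × 0.21 = 18.0075
  Studio work 76.5 × 0.15 = 11.475
  Quizzes 65 × 0.19 = 12.35
  Assignments 76 × 0.29 = 22.04
  Homework 61 × 0.16 = 9.76
Sum = 73.6325
73.6325 is ≥ 73.5 and < 90 → Distinction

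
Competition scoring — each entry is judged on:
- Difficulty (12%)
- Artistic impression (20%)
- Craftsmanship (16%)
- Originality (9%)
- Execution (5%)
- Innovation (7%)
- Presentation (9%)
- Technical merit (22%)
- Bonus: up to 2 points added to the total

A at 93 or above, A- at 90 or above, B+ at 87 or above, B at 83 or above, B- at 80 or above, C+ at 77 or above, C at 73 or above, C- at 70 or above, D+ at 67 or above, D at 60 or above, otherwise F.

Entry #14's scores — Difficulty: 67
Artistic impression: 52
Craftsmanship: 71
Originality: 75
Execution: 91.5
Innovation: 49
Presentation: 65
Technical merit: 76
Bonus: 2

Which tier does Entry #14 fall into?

D+

Weighted total:
  Difficulty 67 × 0.12 = 8.04
  Artistic impression 52 × 0.2 = 10.4
  Craftsmanship 71 × 0.16 = 11.36
  Originality 75 × 0.09 = 6.75
  Execution 91.5 × 0.05 = 4.575
  Innovation 49 × 0.07 = 3.43
  Presentation 65 × 0.09 = 5.85
  Technical merit 76 × 0.22 = 16.72
Sum = 67.125
Bonus: 67.125 + 2 = 69.125
69.125 is ≥ 67 and < 70 → D+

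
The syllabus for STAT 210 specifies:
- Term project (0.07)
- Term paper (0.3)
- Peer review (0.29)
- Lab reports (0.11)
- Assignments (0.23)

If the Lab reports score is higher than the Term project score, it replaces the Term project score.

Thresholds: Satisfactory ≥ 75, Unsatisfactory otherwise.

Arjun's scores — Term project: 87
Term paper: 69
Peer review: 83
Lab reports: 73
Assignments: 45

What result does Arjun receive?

Unsatisfactory

Lab reports (73) ≤ Term project (87), so Term project stays at 87.
Weighted total:
  Term project 87 × 0.07 = 6.09
  Term paper 69 × 0.3 = 20.7
  Peer review 83 × 0.29 = 24.07
  Lab reports 73 × 0.11 = 8.03
  Assignments 45 × 0.23 = 10.35
Sum = 69.24
69.24 < 75 → Unsatisfactory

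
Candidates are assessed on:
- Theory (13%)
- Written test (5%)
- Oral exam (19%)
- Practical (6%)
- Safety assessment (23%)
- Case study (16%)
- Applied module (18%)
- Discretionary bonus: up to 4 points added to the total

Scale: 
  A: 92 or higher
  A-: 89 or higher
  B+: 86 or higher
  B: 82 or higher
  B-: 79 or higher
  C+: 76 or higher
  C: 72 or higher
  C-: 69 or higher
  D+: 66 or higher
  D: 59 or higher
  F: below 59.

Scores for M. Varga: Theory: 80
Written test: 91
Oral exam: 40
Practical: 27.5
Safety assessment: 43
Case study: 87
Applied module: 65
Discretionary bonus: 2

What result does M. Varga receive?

Weighted total:
  Theory 80 × 0.13 = 10.4
  Written test 91 × 0.05 = 4.55
  Oral exam 40 × 0.19 = 7.6
  Practical 27.5 × 0.06 = 1.65
  Safety assessment 43 × 0.23 = 9.89
  Case study 87 × 0.16 = 13.92
  Applied module 65 × 0.18 = 11.7
Sum = 59.71
Discretionary bonus: 59.71 + 2 = 61.71
61.71 is ≥ 59 and < 66 → D

D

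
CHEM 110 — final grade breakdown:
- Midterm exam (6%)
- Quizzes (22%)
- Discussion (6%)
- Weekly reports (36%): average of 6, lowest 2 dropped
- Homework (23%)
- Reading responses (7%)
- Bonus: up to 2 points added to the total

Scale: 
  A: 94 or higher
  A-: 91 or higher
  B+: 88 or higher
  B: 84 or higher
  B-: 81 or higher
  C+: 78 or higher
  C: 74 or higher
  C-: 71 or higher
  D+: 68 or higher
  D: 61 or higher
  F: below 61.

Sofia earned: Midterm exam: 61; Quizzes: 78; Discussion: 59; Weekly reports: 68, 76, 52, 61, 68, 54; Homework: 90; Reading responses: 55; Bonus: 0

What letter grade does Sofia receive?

Weekly reports: drop 52, 54 → average of remaining 4 = 273/4 = 68.25
Weighted total:
  Midterm exam 61 × 0.06 = 3.66
  Quizzes 78 × 0.22 = 17.16
  Discussion 59 × 0.06 = 3.54
  Weekly reports 68.25 × 0.36 = 24.57
  Homework 90 × 0.23 = 20.7
  Reading responses 55 × 0.07 = 3.85
Sum = 73.48
Bonus: 73.48 + 0 = 73.48
73.48 is ≥ 71 and < 74 → C-

C-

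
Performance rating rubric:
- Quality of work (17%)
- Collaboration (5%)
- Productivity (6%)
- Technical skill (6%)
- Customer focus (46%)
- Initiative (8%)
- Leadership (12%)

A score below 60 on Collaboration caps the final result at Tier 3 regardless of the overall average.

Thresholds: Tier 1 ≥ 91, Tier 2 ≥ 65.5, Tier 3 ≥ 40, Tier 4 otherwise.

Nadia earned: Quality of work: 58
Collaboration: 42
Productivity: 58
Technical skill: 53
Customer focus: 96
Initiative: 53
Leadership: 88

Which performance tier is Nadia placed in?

Collaboration score 42 < 60: minimum not met.
Weighted total:
  Quality of work 58 × 0.17 = 9.86
  Collaboration 42 × 0.05 = 2.1
  Productivity 58 × 0.06 = 3.48
  Technical skill 53 × 0.06 = 3.18
  Customer focus 96 × 0.46 = 44.16
  Initiative 53 × 0.08 = 4.24
  Leadership 88 × 0.12 = 10.56
Sum = 77.58
77.58 would be Tier 2; cap at Tier 3 applies → Tier 3.

Tier 3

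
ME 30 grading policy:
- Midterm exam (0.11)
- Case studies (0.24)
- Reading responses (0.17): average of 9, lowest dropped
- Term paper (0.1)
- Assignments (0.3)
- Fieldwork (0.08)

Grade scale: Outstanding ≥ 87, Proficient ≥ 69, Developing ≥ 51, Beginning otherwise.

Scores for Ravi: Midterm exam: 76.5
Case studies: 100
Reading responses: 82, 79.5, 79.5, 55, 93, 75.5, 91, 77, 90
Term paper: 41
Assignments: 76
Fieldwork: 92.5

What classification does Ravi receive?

Reading responses: drop 55 → average of remaining 8 = 667.5/8 = 83.4375
Weighted total:
  Midterm exam 76.5 × 0.11 = 8.415
  Case studies 100 × 0.24 = 24
  Reading responses 83.4375 × 0.17 = 14.184375
  Term paper 41 × 0.1 = 4.1
  Assignments 76 × 0.3 = 22.8
  Fieldwork 92.5 × 0.08 = 7.4
Sum = 80.899375
80.899375 is ≥ 69 and < 87 → Proficient

Proficient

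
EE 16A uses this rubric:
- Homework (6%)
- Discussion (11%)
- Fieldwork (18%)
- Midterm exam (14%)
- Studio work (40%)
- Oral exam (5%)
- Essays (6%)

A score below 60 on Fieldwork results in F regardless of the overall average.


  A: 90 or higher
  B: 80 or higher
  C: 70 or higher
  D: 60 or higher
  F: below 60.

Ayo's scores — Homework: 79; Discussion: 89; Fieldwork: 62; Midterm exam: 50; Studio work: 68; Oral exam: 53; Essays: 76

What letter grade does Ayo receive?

D

Fieldwork score 62 ≥ 60: minimum met.
Weighted total:
  Homework 79 × 0.06 = 4.74
  Discussion 89 × 0.11 = 9.79
  Fieldwork 62 × 0.18 = 11.16
  Midterm exam 50 × 0.14 = 7
  Studio work 68 × 0.4 = 27.2
  Oral exam 53 × 0.05 = 2.65
  Essays 76 × 0.06 = 4.56
Sum = 67.1
67.1 is ≥ 60 and < 70 → D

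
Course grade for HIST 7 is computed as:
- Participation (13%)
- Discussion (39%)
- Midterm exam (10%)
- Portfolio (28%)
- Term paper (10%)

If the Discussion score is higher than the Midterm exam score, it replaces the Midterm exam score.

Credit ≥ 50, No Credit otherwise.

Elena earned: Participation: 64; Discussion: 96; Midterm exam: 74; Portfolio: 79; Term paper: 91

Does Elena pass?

Discussion (96) > Midterm exam (74), so Midterm exam counts as 96.
Weighted total:
  Participation 64 × 0.13 = 8.32
  Discussion 96 × 0.39 = 37.44
  Midterm exam 96 × 0.1 = 9.6
  Portfolio 79 × 0.28 = 22.12
  Term paper 91 × 0.1 = 9.1
Sum = 86.58
86.58 ≥ 50 → Credit

Credit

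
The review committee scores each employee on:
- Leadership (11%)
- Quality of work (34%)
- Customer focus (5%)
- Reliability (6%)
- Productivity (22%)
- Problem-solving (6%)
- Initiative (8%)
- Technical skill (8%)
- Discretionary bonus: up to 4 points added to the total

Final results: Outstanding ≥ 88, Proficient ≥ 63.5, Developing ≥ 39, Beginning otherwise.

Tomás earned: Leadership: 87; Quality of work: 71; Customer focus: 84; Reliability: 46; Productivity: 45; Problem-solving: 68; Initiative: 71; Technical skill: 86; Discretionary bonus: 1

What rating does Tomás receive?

Proficient

Weighted total:
  Leadership 87 × 0.11 = 9.57
  Quality of work 71 × 0.34 = 24.14
  Customer focus 84 × 0.05 = 4.2
  Reliability 46 × 0.06 = 2.76
  Productivity 45 × 0.22 = 9.9
  Problem-solving 68 × 0.06 = 4.08
  Initiative 71 × 0.08 = 5.68
  Technical skill 86 × 0.08 = 6.88
Sum = 67.21
Discretionary bonus: 67.21 + 1 = 68.21
68.21 is ≥ 63.5 and < 88 → Proficient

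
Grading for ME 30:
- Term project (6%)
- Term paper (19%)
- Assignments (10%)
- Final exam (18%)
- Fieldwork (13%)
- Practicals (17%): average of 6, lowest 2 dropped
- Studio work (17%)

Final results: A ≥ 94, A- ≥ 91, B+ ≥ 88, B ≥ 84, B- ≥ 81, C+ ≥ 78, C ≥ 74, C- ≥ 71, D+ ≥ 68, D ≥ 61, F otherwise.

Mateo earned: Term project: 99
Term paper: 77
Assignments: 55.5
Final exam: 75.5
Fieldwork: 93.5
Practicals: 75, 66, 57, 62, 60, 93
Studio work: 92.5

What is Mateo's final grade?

Practicals: drop 57, 60 → average of remaining 4 = 296/4 = 74
Weighted total:
  Term project 99 × 0.06 = 5.94
  Term paper 77 × 0.19 = 14.63
  Assignments 55.5 × 0.1 = 5.55
  Final exam 75.5 × 0.18 = 13.59
  Fieldwork 93.5 × 0.13 = 12.155
  Practicals 74 × 0.17 = 12.58
  Studio work 92.5 × 0.17 = 15.725
Sum = 80.17
80.17 is ≥ 78 and < 81 → C+

C+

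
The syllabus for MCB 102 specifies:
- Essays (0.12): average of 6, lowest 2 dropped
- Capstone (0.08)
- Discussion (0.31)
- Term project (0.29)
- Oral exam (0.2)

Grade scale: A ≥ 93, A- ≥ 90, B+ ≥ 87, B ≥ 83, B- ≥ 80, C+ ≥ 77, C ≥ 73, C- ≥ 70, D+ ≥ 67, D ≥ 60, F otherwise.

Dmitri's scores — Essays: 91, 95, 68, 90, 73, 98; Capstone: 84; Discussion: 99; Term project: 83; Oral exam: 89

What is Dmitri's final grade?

Essays: drop 68, 73 → average of remaining 4 = 374/4 = 93.5
Weighted total:
  Essays 93.5 × 0.12 = 11.22
  Capstone 84 × 0.08 = 6.72
  Discussion 99 × 0.31 = 30.69
  Term project 83 × 0.29 = 24.07
  Oral exam 89 × 0.2 = 17.8
Sum = 90.5
90.5 is ≥ 90 and < 93 → A-

A-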